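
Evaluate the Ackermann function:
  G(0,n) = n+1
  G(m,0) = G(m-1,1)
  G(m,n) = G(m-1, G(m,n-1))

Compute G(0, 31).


G(0, 31) = 32
Result: G(0, 31) = 32

32


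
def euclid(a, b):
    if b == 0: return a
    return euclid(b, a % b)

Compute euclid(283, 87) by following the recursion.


euclid(283, 87) = euclid(87, 22)
euclid(87, 22) = euclid(22, 21)
euclid(22, 21) = euclid(21, 1)
euclid(21, 1) = euclid(1, 0)
euclid(1, 0) = 1  (base case)

1


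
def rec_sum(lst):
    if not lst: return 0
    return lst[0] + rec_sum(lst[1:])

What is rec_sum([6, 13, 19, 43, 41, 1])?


rec_sum([6, 13, 19, 43, 41, 1]) = 6 + rec_sum([13, 19, 43, 41, 1])
rec_sum([13, 19, 43, 41, 1]) = 13 + rec_sum([19, 43, 41, 1])
rec_sum([19, 43, 41, 1]) = 19 + rec_sum([43, 41, 1])
rec_sum([43, 41, 1]) = 43 + rec_sum([41, 1])
rec_sum([41, 1]) = 41 + rec_sum([1])
rec_sum([1]) = 1 + rec_sum([])
rec_sum([]) = 0  (base case)
Total: 6 + 13 + 19 + 43 + 41 + 1 + 0 = 123

123


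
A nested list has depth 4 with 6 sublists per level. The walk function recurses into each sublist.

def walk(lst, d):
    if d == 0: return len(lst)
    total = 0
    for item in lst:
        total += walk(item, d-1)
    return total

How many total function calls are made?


At depth 0 (root): 1 call
At depth 1: each of 1 parents calls walk on 6 children = 6 calls
At depth 2: each of 6 parents calls walk on 6 children = 36 calls
At depth 3: each of 36 parents calls walk on 6 children = 216 calls
At depth 4: each of 216 parents calls walk on 6 children = 1296 calls
Total: 1 + 6 + 36 + 216 + 1296 = 1555

1555


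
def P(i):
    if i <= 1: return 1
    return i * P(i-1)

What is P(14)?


P(14)
= 14 * P(13)
= 14 * 13 * P(12)
= 14 * 13 * 12 * P(11)
= 14 * 13 * 12 * 11 * P(10)
= 14 * 13 * 12 * 11 * 10 * P(9)
= 14 * 13 * 12 * 11 * 10 * 9 * P(8)
= 14 * 13 * 12 * 11 * 10 * 9 * 8 * P(7)
= 14 * 13 * 12 * 11 * 10 * 9 * 8 * 7 * P(6)
= 14 * 13 * 12 * 11 * 10 * 9 * 8 * 7 * 6 * P(5)
= 14 * 13 * 12 * 11 * 10 * 9 * 8 * 7 * 6 * 5 * P(4)
= 14 * 13 * 12 * 11 * 10 * 9 * 8 * 7 * 6 * 5 * 4 * P(3)
= 14 * 13 * 12 * 11 * 10 * 9 * 8 * 7 * 6 * 5 * 4 * 3 * P(2)
= 14 * 13 * 12 * 11 * 10 * 9 * 8 * 7 * 6 * 5 * 4 * 3 * 2 * P(1)
= 14 * 13 * 12 * 11 * 10 * 9 * 8 * 7 * 6 * 5 * 4 * 3 * 2 * 1
= 87178291200

87178291200


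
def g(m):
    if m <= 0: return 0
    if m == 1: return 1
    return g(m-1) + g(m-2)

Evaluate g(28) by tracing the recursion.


Computing g(28) bottom-up:
g(0) = 0
g(1) = 1
g(2) = g(1) + g(0) = 1 + 0 = 1
g(3) = g(2) + g(1) = 1 + 1 = 2
g(4) = g(3) + g(2) = 2 + 1 = 3
g(5) = g(4) + g(3) = 3 + 2 = 5
g(6) = g(5) + g(4) = 5 + 3 = 8
g(7) = g(6) + g(5) = 8 + 5 = 13
g(8) = g(7) + g(6) = 13 + 8 = 21
g(9) = g(8) + g(7) = 21 + 13 = 34
g(10) = g(9) + g(8) = 34 + 21 = 55
g(11) = g(10) + g(9) = 55 + 34 = 89
g(12) = g(11) + g(10) = 89 + 55 = 144
g(13) = g(12) + g(11) = 144 + 89 = 233
g(14) = g(13) + g(12) = 233 + 144 = 377
g(15) = g(14) + g(13) = 377 + 233 = 610
g(16) = g(15) + g(14) = 610 + 377 = 987
g(17) = g(16) + g(15) = 987 + 610 = 1597
g(18) = g(17) + g(16) = 1597 + 987 = 2584
g(19) = g(18) + g(17) = 2584 + 1597 = 4181
g(20) = g(19) + g(18) = 4181 + 2584 = 6765
g(21) = g(20) + g(19) = 6765 + 4181 = 10946
g(22) = g(21) + g(20) = 10946 + 6765 = 17711
g(23) = g(22) + g(21) = 17711 + 10946 = 28657
g(24) = g(23) + g(22) = 28657 + 17711 = 46368
g(25) = g(24) + g(23) = 46368 + 28657 = 75025
g(26) = g(25) + g(24) = 75025 + 46368 = 121393
g(27) = g(26) + g(25) = 121393 + 75025 = 196418
g(28) = g(27) + g(26) = 196418 + 121393 = 317811

317811


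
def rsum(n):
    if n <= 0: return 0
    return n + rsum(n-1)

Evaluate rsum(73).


rsum(73)
= 73 + 72 + 71 + 70 + 69 + 68 + 67 + 66 + 65 + 64 + 63 + 62 + 61 + 60 + 59 + 58 + 57 + 56 + 55 + 54 + 53 + 52 + 51 + 50 + 49 + 48 + 47 + 46 + 45 + 44 + 43 + 42 + 41 + 40 + 39 + 38 + 37 + 36 + 35 + 34 + 33 + 32 + 31 + 30 + 29 + 28 + 27 + 26 + 25 + 24 + 23 + 22 + 21 + 20 + 19 + 18 + 17 + 16 + 15 + 14 + 13 + 12 + 11 + 10 + 9 + 8 + 7 + 6 + 5 + 4 + 3 + 2 + 1 + rsum(0)
= 73 + 72 + 71 + 70 + 69 + 68 + 67 + 66 + 65 + 64 + 63 + 62 + 61 + 60 + 59 + 58 + 57 + 56 + 55 + 54 + 53 + 52 + 51 + 50 + 49 + 48 + 47 + 46 + 45 + 44 + 43 + 42 + 41 + 40 + 39 + 38 + 37 + 36 + 35 + 34 + 33 + 32 + 31 + 30 + 29 + 28 + 27 + 26 + 25 + 24 + 23 + 22 + 21 + 20 + 19 + 18 + 17 + 16 + 15 + 14 + 13 + 12 + 11 + 10 + 9 + 8 + 7 + 6 + 5 + 4 + 3 + 2 + 1 + 0
= 2701

2701


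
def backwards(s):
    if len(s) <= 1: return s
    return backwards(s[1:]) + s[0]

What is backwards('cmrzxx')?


backwards('cmrzxx') = backwards('mrzxx') + 'c'
backwards('mrzxx') = backwards('rzxx') + 'm'
backwards('rzxx') = backwards('zxx') + 'r'
backwards('zxx') = backwards('xx') + 'z'
backwards('xx') = backwards('x') + 'x'
backwards('x') = 'x'  (base case)
Concatenating: 'x' + 'x' + 'z' + 'r' + 'm' + 'c' = 'xxzrmc'

xxzrmc


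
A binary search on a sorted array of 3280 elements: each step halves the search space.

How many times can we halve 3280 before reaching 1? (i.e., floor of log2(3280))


3280 / 2 = 1640
1640 / 2 = 820
820 / 2 = 410
410 / 2 = 205
205 / 2 = 102
102 / 2 = 51
51 / 2 = 25
25 / 2 = 12
12 / 2 = 6
6 / 2 = 3
3 / 2 = 1
Reached 1 after 11 halvings

11


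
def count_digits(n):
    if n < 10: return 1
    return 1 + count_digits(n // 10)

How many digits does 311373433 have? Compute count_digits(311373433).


count_digits(311373433) = 1 + count_digits(31137343)
count_digits(31137343) = 1 + count_digits(3113734)
count_digits(3113734) = 1 + count_digits(311373)
count_digits(311373) = 1 + count_digits(31137)
count_digits(31137) = 1 + count_digits(3113)
count_digits(3113) = 1 + count_digits(311)
count_digits(311) = 1 + count_digits(31)
count_digits(31) = 1 + count_digits(3)
count_digits(3) = 1  (base case: 3 < 10)
Unwinding: 1 + 1 + 1 + 1 + 1 + 1 + 1 + 1 + 1 = 9

9


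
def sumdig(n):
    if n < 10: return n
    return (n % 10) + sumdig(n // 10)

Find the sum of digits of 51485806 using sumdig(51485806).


sumdig(51485806) = 6 + sumdig(5148580)
sumdig(5148580) = 0 + sumdig(514858)
sumdig(514858) = 8 + sumdig(51485)
sumdig(51485) = 5 + sumdig(5148)
sumdig(5148) = 8 + sumdig(514)
sumdig(514) = 4 + sumdig(51)
sumdig(51) = 1 + sumdig(5)
sumdig(5) = 5  (base case)
Total: 6 + 0 + 8 + 5 + 8 + 4 + 1 + 5 = 37

37


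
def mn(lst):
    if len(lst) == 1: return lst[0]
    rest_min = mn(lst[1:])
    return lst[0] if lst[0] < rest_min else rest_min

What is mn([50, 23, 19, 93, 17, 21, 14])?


mn([50, 23, 19, 93, 17, 21, 14]): compare 50 with mn([23, 19, 93, 17, 21, 14])
mn([23, 19, 93, 17, 21, 14]): compare 23 with mn([19, 93, 17, 21, 14])
mn([19, 93, 17, 21, 14]): compare 19 with mn([93, 17, 21, 14])
mn([93, 17, 21, 14]): compare 93 with mn([17, 21, 14])
mn([17, 21, 14]): compare 17 with mn([21, 14])
mn([21, 14]): compare 21 with mn([14])
mn([14]) = 14  (base case)
Compare 21 with 14 -> 14
Compare 17 with 14 -> 14
Compare 93 with 14 -> 14
Compare 19 with 14 -> 14
Compare 23 with 14 -> 14
Compare 50 with 14 -> 14

14


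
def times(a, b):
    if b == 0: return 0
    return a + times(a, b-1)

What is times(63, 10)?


times(63, 10) = 63 + times(63, 9)
times(63, 9) = 63 + times(63, 8)
times(63, 8) = 63 + times(63, 7)
times(63, 7) = 63 + times(63, 6)
times(63, 6) = 63 + times(63, 5)
times(63, 5) = 63 + times(63, 4)
times(63, 4) = 63 + times(63, 3)
times(63, 3) = 63 + times(63, 2)
times(63, 2) = 63 + times(63, 1)
times(63, 1) = 63 + times(63, 0)
times(63, 0) = 0  (base case)
Total: 63 + 63 + 63 + 63 + 63 + 63 + 63 + 63 + 63 + 63 + 0 = 630

630


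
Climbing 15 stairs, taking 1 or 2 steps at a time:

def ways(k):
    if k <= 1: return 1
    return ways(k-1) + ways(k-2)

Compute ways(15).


Building up from base cases:
ways(0) = 1
ways(1) = 1
ways(2) = ways(1) + ways(0) = 1 + 1 = 2
ways(3) = ways(2) + ways(1) = 2 + 1 = 3
ways(4) = ways(3) + ways(2) = 3 + 2 = 5
ways(5) = ways(4) + ways(3) = 5 + 3 = 8
ways(6) = ways(5) + ways(4) = 8 + 5 = 13
ways(7) = ways(6) + ways(5) = 13 + 8 = 21
ways(8) = ways(7) + ways(6) = 21 + 13 = 34
ways(9) = ways(8) + ways(7) = 34 + 21 = 55
ways(10) = ways(9) + ways(8) = 55 + 34 = 89
ways(11) = ways(10) + ways(9) = 89 + 55 = 144
ways(12) = ways(11) + ways(10) = 144 + 89 = 233
ways(13) = ways(12) + ways(11) = 233 + 144 = 377
ways(14) = ways(13) + ways(12) = 377 + 233 = 610
ways(15) = ways(14) + ways(13) = 610 + 377 = 987

987


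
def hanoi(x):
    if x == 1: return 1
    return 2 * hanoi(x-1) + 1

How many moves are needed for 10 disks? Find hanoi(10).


hanoi(10) = 2 * hanoi(9) + 1
hanoi(9) = 2 * hanoi(8) + 1
hanoi(8) = 2 * hanoi(7) + 1
hanoi(7) = 2 * hanoi(6) + 1
hanoi(6) = 2 * hanoi(5) + 1
hanoi(5) = 2 * hanoi(4) + 1
hanoi(4) = 2 * hanoi(3) + 1
hanoi(3) = 2 * hanoi(2) + 1
hanoi(2) = 2 * hanoi(1) + 1
hanoi(1) = 1  (base case)
hanoi(2) = 2 * 1 + 1 = 3
hanoi(3) = 2 * 3 + 1 = 7
hanoi(4) = 2 * 7 + 1 = 15
hanoi(5) = 2 * 15 + 1 = 31
hanoi(6) = 2 * 31 + 1 = 63
hanoi(7) = 2 * 63 + 1 = 127
hanoi(8) = 2 * 127 + 1 = 255
hanoi(9) = 2 * 255 + 1 = 511
hanoi(10) = 2 * 511 + 1 = 1023

1023


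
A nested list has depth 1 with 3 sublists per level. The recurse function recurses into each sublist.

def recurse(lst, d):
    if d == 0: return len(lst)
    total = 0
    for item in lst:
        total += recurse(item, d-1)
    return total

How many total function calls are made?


At depth 0 (root): 1 call
At depth 1: each of 1 parents calls recurse on 3 children = 3 calls
Total: 1 + 3 = 4

4


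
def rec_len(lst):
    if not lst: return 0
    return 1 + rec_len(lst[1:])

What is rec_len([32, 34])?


rec_len([32, 34]) = 1 + rec_len([34])
rec_len([34]) = 1 + rec_len([])
rec_len([]) = 0  (base case)
Unwinding: 1 + 1 + 0 = 2

2


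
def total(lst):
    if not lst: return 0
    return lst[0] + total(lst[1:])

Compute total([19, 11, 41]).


total([19, 11, 41]) = 19 + total([11, 41])
total([11, 41]) = 11 + total([41])
total([41]) = 41 + total([])
total([]) = 0  (base case)
Total: 19 + 11 + 41 + 0 = 71

71


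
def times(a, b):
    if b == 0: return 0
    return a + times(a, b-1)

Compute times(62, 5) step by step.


times(62, 5) = 62 + times(62, 4)
times(62, 4) = 62 + times(62, 3)
times(62, 3) = 62 + times(62, 2)
times(62, 2) = 62 + times(62, 1)
times(62, 1) = 62 + times(62, 0)
times(62, 0) = 0  (base case)
Total: 62 + 62 + 62 + 62 + 62 + 0 = 310

310


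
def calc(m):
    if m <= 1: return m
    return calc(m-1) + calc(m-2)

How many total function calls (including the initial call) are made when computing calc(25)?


Let C(n) = total calls for calc(n)
C(0) = 1, C(1) = 1
C(2) = 1 + C(1) + C(0) = 1 + 1 + 1 = 3
C(3) = 1 + C(2) + C(1) = 1 + 3 + 1 = 5
C(4) = 1 + C(3) + C(2) = 1 + 5 + 3 = 9
C(5) = 1 + C(4) + C(3) = 1 + 9 + 5 = 15
C(6) = 1 + C(5) + C(4) = 1 + 15 + 9 = 25
C(7) = 1 + C(6) + C(5) = 1 + 25 + 15 = 41
C(8) = 1 + C(7) + C(6) = 1 + 41 + 25 = 67
C(9) = 1 + C(8) + C(7) = 1 + 67 + 41 = 109
C(10) = 1 + C(9) + C(8) = 1 + 109 + 67 = 177
C(11) = 1 + C(10) + C(9) = 1 + 177 + 109 = 287
C(12) = 1 + C(11) + C(10) = 1 + 287 + 177 = 465
C(13) = 1 + C(12) + C(11) = 1 + 465 + 287 = 753
C(14) = 1 + C(13) + C(12) = 1 + 753 + 465 = 1219
C(15) = 1 + C(14) + C(13) = 1 + 1219 + 753 = 1973
C(16) = 1 + C(15) + C(14) = 1 + 1973 + 1219 = 3193
C(17) = 1 + C(16) + C(15) = 1 + 3193 + 1973 = 5167
C(18) = 1 + C(17) + C(16) = 1 + 5167 + 3193 = 8361
C(19) = 1 + C(18) + C(17) = 1 + 8361 + 5167 = 13529
C(20) = 1 + C(19) + C(18) = 1 + 13529 + 8361 = 21891
C(21) = 1 + C(20) + C(19) = 1 + 21891 + 13529 = 35421
C(22) = 1 + C(21) + C(20) = 1 + 35421 + 21891 = 57313
C(23) = 1 + C(22) + C(21) = 1 + 57313 + 35421 = 92735
C(24) = 1 + C(23) + C(22) = 1 + 92735 + 57313 = 150049
C(25) = 1 + C(24) + C(23) = 1 + 150049 + 92735 = 242785

242785


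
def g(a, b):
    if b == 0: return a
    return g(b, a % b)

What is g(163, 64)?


g(163, 64) = g(64, 35)
g(64, 35) = g(35, 29)
g(35, 29) = g(29, 6)
g(29, 6) = g(6, 5)
g(6, 5) = g(5, 1)
g(5, 1) = g(1, 0)
g(1, 0) = 1  (base case)

1


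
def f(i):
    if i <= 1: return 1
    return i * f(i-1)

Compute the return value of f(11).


f(11)
= 11 * f(10)
= 11 * 10 * f(9)
= 11 * 10 * 9 * f(8)
= 11 * 10 * 9 * 8 * f(7)
= 11 * 10 * 9 * 8 * 7 * f(6)
= 11 * 10 * 9 * 8 * 7 * 6 * f(5)
= 11 * 10 * 9 * 8 * 7 * 6 * 5 * f(4)
= 11 * 10 * 9 * 8 * 7 * 6 * 5 * 4 * f(3)
= 11 * 10 * 9 * 8 * 7 * 6 * 5 * 4 * 3 * f(2)
= 11 * 10 * 9 * 8 * 7 * 6 * 5 * 4 * 3 * 2 * f(1)
= 11 * 10 * 9 * 8 * 7 * 6 * 5 * 4 * 3 * 2 * 1
= 39916800

39916800


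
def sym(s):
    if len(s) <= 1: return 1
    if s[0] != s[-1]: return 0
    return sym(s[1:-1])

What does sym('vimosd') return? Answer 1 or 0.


sym('vimosd'): s[0]='v' != s[-1]='d' -> return 0
Result: 0 (not a palindrome)

0


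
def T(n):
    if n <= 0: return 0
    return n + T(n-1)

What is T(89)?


T(89)
= 89 + 88 + 87 + 86 + 85 + 84 + 83 + 82 + 81 + 80 + 79 + 78 + 77 + 76 + 75 + 74 + 73 + 72 + 71 + 70 + 69 + 68 + 67 + 66 + 65 + 64 + 63 + 62 + 61 + 60 + 59 + 58 + 57 + 56 + 55 + 54 + 53 + 52 + 51 + 50 + 49 + 48 + 47 + 46 + 45 + 44 + 43 + 42 + 41 + 40 + 39 + 38 + 37 + 36 + 35 + 34 + 33 + 32 + 31 + 30 + 29 + 28 + 27 + 26 + 25 + 24 + 23 + 22 + 21 + 20 + 19 + 18 + 17 + 16 + 15 + 14 + 13 + 12 + 11 + 10 + 9 + 8 + 7 + 6 + 5 + 4 + 3 + 2 + 1 + T(0)
= 89 + 88 + 87 + 86 + 85 + 84 + 83 + 82 + 81 + 80 + 79 + 78 + 77 + 76 + 75 + 74 + 73 + 72 + 71 + 70 + 69 + 68 + 67 + 66 + 65 + 64 + 63 + 62 + 61 + 60 + 59 + 58 + 57 + 56 + 55 + 54 + 53 + 52 + 51 + 50 + 49 + 48 + 47 + 46 + 45 + 44 + 43 + 42 + 41 + 40 + 39 + 38 + 37 + 36 + 35 + 34 + 33 + 32 + 31 + 30 + 29 + 28 + 27 + 26 + 25 + 24 + 23 + 22 + 21 + 20 + 19 + 18 + 17 + 16 + 15 + 14 + 13 + 12 + 11 + 10 + 9 + 8 + 7 + 6 + 5 + 4 + 3 + 2 + 1 + 0
= 4005

4005


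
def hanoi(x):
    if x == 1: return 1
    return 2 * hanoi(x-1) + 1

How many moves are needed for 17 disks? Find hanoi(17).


hanoi(17) = 2 * hanoi(16) + 1
hanoi(16) = 2 * hanoi(15) + 1
hanoi(15) = 2 * hanoi(14) + 1
hanoi(14) = 2 * hanoi(13) + 1
hanoi(13) = 2 * hanoi(12) + 1
hanoi(12) = 2 * hanoi(11) + 1
hanoi(11) = 2 * hanoi(10) + 1
hanoi(10) = 2 * hanoi(9) + 1
hanoi(9) = 2 * hanoi(8) + 1
hanoi(8) = 2 * hanoi(7) + 1
hanoi(7) = 2 * hanoi(6) + 1
hanoi(6) = 2 * hanoi(5) + 1
hanoi(5) = 2 * hanoi(4) + 1
hanoi(4) = 2 * hanoi(3) + 1
hanoi(3) = 2 * hanoi(2) + 1
hanoi(2) = 2 * hanoi(1) + 1
hanoi(1) = 1  (base case)
hanoi(2) = 2 * 1 + 1 = 3
hanoi(3) = 2 * 3 + 1 = 7
hanoi(4) = 2 * 7 + 1 = 15
hanoi(5) = 2 * 15 + 1 = 31
hanoi(6) = 2 * 31 + 1 = 63
hanoi(7) = 2 * 63 + 1 = 127
hanoi(8) = 2 * 127 + 1 = 255
hanoi(9) = 2 * 255 + 1 = 511
hanoi(10) = 2 * 511 + 1 = 1023
hanoi(11) = 2 * 1023 + 1 = 2047
hanoi(12) = 2 * 2047 + 1 = 4095
hanoi(13) = 2 * 4095 + 1 = 8191
hanoi(14) = 2 * 8191 + 1 = 16383
hanoi(15) = 2 * 16383 + 1 = 32767
hanoi(16) = 2 * 32767 + 1 = 65535
hanoi(17) = 2 * 65535 + 1 = 131071

131071


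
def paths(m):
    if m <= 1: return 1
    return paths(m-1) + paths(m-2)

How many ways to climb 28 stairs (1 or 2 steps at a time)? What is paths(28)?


Building up from base cases:
paths(0) = 1
paths(1) = 1
paths(2) = paths(1) + paths(0) = 1 + 1 = 2
paths(3) = paths(2) + paths(1) = 2 + 1 = 3
paths(4) = paths(3) + paths(2) = 3 + 2 = 5
paths(5) = paths(4) + paths(3) = 5 + 3 = 8
paths(6) = paths(5) + paths(4) = 8 + 5 = 13
paths(7) = paths(6) + paths(5) = 13 + 8 = 21
paths(8) = paths(7) + paths(6) = 21 + 13 = 34
paths(9) = paths(8) + paths(7) = 34 + 21 = 55
paths(10) = paths(9) + paths(8) = 55 + 34 = 89
paths(11) = paths(10) + paths(9) = 89 + 55 = 144
paths(12) = paths(11) + paths(10) = 144 + 89 = 233
paths(13) = paths(12) + paths(11) = 233 + 144 = 377
paths(14) = paths(13) + paths(12) = 377 + 233 = 610
paths(15) = paths(14) + paths(13) = 610 + 377 = 987
paths(16) = paths(15) + paths(14) = 987 + 610 = 1597
paths(17) = paths(16) + paths(15) = 1597 + 987 = 2584
paths(18) = paths(17) + paths(16) = 2584 + 1597 = 4181
paths(19) = paths(18) + paths(17) = 4181 + 2584 = 6765
paths(20) = paths(19) + paths(18) = 6765 + 4181 = 10946
paths(21) = paths(20) + paths(19) = 10946 + 6765 = 17711
paths(22) = paths(21) + paths(20) = 17711 + 10946 = 28657
paths(23) = paths(22) + paths(21) = 28657 + 17711 = 46368
paths(24) = paths(23) + paths(22) = 46368 + 28657 = 75025
paths(25) = paths(24) + paths(23) = 75025 + 46368 = 121393
paths(26) = paths(25) + paths(24) = 121393 + 75025 = 196418
paths(27) = paths(26) + paths(25) = 196418 + 121393 = 317811
paths(28) = paths(27) + paths(26) = 317811 + 196418 = 514229

514229


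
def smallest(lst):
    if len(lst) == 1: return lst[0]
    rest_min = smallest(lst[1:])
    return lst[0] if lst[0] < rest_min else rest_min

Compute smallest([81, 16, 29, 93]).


smallest([81, 16, 29, 93]): compare 81 with smallest([16, 29, 93])
smallest([16, 29, 93]): compare 16 with smallest([29, 93])
smallest([29, 93]): compare 29 with smallest([93])
smallest([93]) = 93  (base case)
Compare 29 with 93 -> 29
Compare 16 with 29 -> 16
Compare 81 with 16 -> 16

16


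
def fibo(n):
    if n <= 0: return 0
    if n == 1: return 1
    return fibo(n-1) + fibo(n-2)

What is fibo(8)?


Computing fibo(8) bottom-up:
fibo(0) = 0
fibo(1) = 1
fibo(2) = fibo(1) + fibo(0) = 1 + 0 = 1
fibo(3) = fibo(2) + fibo(1) = 1 + 1 = 2
fibo(4) = fibo(3) + fibo(2) = 2 + 1 = 3
fibo(5) = fibo(4) + fibo(3) = 3 + 2 = 5
fibo(6) = fibo(5) + fibo(4) = 5 + 3 = 8
fibo(7) = fibo(6) + fibo(5) = 8 + 5 = 13
fibo(8) = fibo(7) + fibo(6) = 13 + 8 = 21

21


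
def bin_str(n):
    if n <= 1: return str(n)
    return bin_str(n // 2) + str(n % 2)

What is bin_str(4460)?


bin_str(4460) = bin_str(2230) + '0'
bin_str(2230) = bin_str(1115) + '0'
bin_str(1115) = bin_str(557) + '1'
bin_str(557) = bin_str(278) + '1'
bin_str(278) = bin_str(139) + '0'
bin_str(139) = bin_str(69) + '1'
bin_str(69) = bin_str(34) + '1'
bin_str(34) = bin_str(17) + '0'
bin_str(17) = bin_str(8) + '1'
bin_str(8) = bin_str(4) + '0'
bin_str(4) = bin_str(2) + '0'
bin_str(2) = bin_str(1) + '0'
bin_str(1) = '1'  (base case)
Concatenating: '1' + '0' + '0' + '0' + '1' + '0' + '1' + '1' + '0' + '1' + '1' + '0' + '0' = '1000101101100'

1000101101100


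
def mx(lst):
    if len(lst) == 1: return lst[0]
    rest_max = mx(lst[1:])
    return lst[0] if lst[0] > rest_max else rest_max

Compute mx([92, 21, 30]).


mx([92, 21, 30]): compare 92 with mx([21, 30])
mx([21, 30]): compare 21 with mx([30])
mx([30]) = 30  (base case)
Compare 21 with 30 -> 30
Compare 92 with 30 -> 92

92


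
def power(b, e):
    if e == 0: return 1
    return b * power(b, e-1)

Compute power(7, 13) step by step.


power(7, 13)
= 7 * power(7, 12)
= 7 * 7 * power(7, 11)
= 7 * 7 * 7 * power(7, 10)
= 7 * 7 * 7 * 7 * power(7, 9)
= 7 * 7 * 7 * 7 * 7 * power(7, 8)
= 7 * 7 * 7 * 7 * 7 * 7 * power(7, 7)
= 7 * 7 * 7 * 7 * 7 * 7 * 7 * power(7, 6)
= 7 * 7 * 7 * 7 * 7 * 7 * 7 * 7 * power(7, 5)
= 7 * 7 * 7 * 7 * 7 * 7 * 7 * 7 * 7 * power(7, 4)
= 7 * 7 * 7 * 7 * 7 * 7 * 7 * 7 * 7 * 7 * power(7, 3)
= 7 * 7 * 7 * 7 * 7 * 7 * 7 * 7 * 7 * 7 * 7 * power(7, 2)
= 7 * 7 * 7 * 7 * 7 * 7 * 7 * 7 * 7 * 7 * 7 * 7 * power(7, 1)
= 7 * 7 * 7 * 7 * 7 * 7 * 7 * 7 * 7 * 7 * 7 * 7 * 7 * power(7, 0)
= 7 * 7 * 7 * 7 * 7 * 7 * 7 * 7 * 7 * 7 * 7 * 7 * 7 * 1
= 96889010407

96889010407


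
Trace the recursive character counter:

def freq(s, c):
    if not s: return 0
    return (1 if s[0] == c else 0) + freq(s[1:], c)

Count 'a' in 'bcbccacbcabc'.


s[0]='b' != 'a' -> 0
s[0]='c' != 'a' -> 0
s[0]='b' != 'a' -> 0
s[0]='c' != 'a' -> 0
s[0]='c' != 'a' -> 0
s[0]='a' == 'a' -> 1
s[0]='c' != 'a' -> 0
s[0]='b' != 'a' -> 0
s[0]='c' != 'a' -> 0
s[0]='a' == 'a' -> 1
s[0]='b' != 'a' -> 0
s[0]='c' != 'a' -> 0
Sum: 0 + 0 + 0 + 0 + 0 + 1 + 0 + 0 + 0 + 1 + 0 + 0 = 2

2


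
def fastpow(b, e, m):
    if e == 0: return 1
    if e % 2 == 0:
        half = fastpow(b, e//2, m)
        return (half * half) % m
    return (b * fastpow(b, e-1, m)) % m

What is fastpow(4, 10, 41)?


fastpow(4, 10, 41): e is even, compute fastpow(4, 5, 41)
  fastpow(4, 5, 41): e is odd, compute fastpow(4, 4, 41)
    fastpow(4, 4, 41): e is even, compute fastpow(4, 2, 41)
      fastpow(4, 2, 41): e is even, compute fastpow(4, 1, 41)
        fastpow(4, 1, 41): e is odd, compute fastpow(4, 0, 41)
          fastpow(4, 0, 41) = 1
        (4 * 1) % 41 = 4
      half=4, (4*4) % 41 = 16
    half=16, (16*16) % 41 = 10
  (4 * 10) % 41 = 40
half=40, (40*40) % 41 = 1

1


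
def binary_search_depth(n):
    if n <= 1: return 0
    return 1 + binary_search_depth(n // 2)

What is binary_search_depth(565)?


565 / 2 = 282
282 / 2 = 141
141 / 2 = 70
70 / 2 = 35
35 / 2 = 17
17 / 2 = 8
8 / 2 = 4
4 / 2 = 2
2 / 2 = 1
Reached 1 after 9 halvings

9


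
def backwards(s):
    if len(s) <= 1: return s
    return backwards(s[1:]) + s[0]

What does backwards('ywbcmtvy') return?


backwards('ywbcmtvy') = backwards('wbcmtvy') + 'y'
backwards('wbcmtvy') = backwards('bcmtvy') + 'w'
backwards('bcmtvy') = backwards('cmtvy') + 'b'
backwards('cmtvy') = backwards('mtvy') + 'c'
backwards('mtvy') = backwards('tvy') + 'm'
backwards('tvy') = backwards('vy') + 't'
backwards('vy') = backwards('y') + 'v'
backwards('y') = 'y'  (base case)
Concatenating: 'y' + 'v' + 't' + 'm' + 'c' + 'b' + 'w' + 'y' = 'yvtmcbwy'

yvtmcbwy


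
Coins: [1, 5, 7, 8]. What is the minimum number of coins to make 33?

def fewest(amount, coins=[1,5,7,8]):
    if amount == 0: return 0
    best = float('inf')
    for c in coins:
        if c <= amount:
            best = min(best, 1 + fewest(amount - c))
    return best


Building up with DP:
fewest(0) = 0
fewest(1) = min(1+fewest(0)=1+0=1) = 1
fewest(2) = min(1+fewest(1)=1+1=2) = 2
fewest(3) = min(1+fewest(2)=1+2=3) = 3
fewest(4) = min(1+fewest(3)=1+3=4) = 4
fewest(5) = min(1+fewest(4)=1+4=5, 1+fewest(0)=1+0=1) = 1
fewest(6) = min(1+fewest(5)=1+1=2, 1+fewest(1)=1+1=2) = 2
fewest(7) = min(1+fewest(6)=1+2=3, 1+fewest(2)=1+2=3, 1+fewest(0)=1+0=1) = 1
fewest(8) = min(1+fewest(7)=1+1=2, 1+fewest(3)=1+3=4, 1+fewest(1)=1+1=2, 1+fewest(0)=1+0=1) = 1
fewest(9) = min(1+fewest(8)=1+1=2, 1+fewest(4)=1+4=5, 1+fewest(2)=1+2=3, 1+fewest(1)=1+1=2) = 2
fewest(10) = min(1+fewest(9)=1+2=3, 1+fewest(5)=1+1=2, 1+fewest(3)=1+3=4, 1+fewest(2)=1+2=3) = 2
fewest(11) = min(1+fewest(10)=1+2=3, 1+fewest(6)=1+2=3, 1+fewest(4)=1+4=5, 1+fewest(3)=1+3=4) = 3
fewest(12) = min(1+fewest(11)=1+3=4, 1+fewest(7)=1+1=2, 1+fewest(5)=1+1=2, 1+fewest(4)=1+4=5) = 2
fewest(13) = min(1+fewest(12)=1+2=3, 1+fewest(8)=1+1=2, 1+fewest(6)=1+2=3, 1+fewest(5)=1+1=2) = 2
fewest(14) = min(1+fewest(13)=1+2=3, 1+fewest(9)=1+2=3, 1+fewest(7)=1+1=2, 1+fewest(6)=1+2=3) = 2
fewest(15) = min(1+fewest(14)=1+2=3, 1+fewest(10)=1+2=3, 1+fewest(8)=1+1=2, 1+fewest(7)=1+1=2) = 2
fewest(16) = min(1+fewest(15)=1+2=3, 1+fewest(11)=1+3=4, 1+fewest(9)=1+2=3, 1+fewest(8)=1+1=2) = 2
fewest(17) = min(1+fewest(16)=1+2=3, 1+fewest(12)=1+2=3, 1+fewest(10)=1+2=3, 1+fewest(9)=1+2=3) = 3
fewest(18) = min(1+fewest(17)=1+3=4, 1+fewest(13)=1+2=3, 1+fewest(11)=1+3=4, 1+fewest(10)=1+2=3) = 3
fewest(19) = min(1+fewest(18)=1+3=4, 1+fewest(14)=1+2=3, 1+fewest(12)=1+2=3, 1+fewest(11)=1+3=4) = 3
fewest(20) = min(1+fewest(19)=1+3=4, 1+fewest(15)=1+2=3, 1+fewest(13)=1+2=3, 1+fewest(12)=1+2=3) = 3
fewest(21) = min(1+fewest(20)=1+3=4, 1+fewest(16)=1+2=3, 1+fewest(14)=1+2=3, 1+fewest(13)=1+2=3) = 3
fewest(22) = min(1+fewest(21)=1+3=4, 1+fewest(17)=1+3=4, 1+fewest(15)=1+2=3, 1+fewest(14)=1+2=3) = 3
fewest(23) = min(1+fewest(22)=1+3=4, 1+fewest(18)=1+3=4, 1+fewest(16)=1+2=3, 1+fewest(15)=1+2=3) = 3
fewest(24) = min(1+fewest(23)=1+3=4, 1+fewest(19)=1+3=4, 1+fewest(17)=1+3=4, 1+fewest(16)=1+2=3) = 3
fewest(25) = min(1+fewest(24)=1+3=4, 1+fewest(20)=1+3=4, 1+fewest(18)=1+3=4, 1+fewest(17)=1+3=4) = 4
fewest(26) = min(1+fewest(25)=1+4=5, 1+fewest(21)=1+3=4, 1+fewest(19)=1+3=4, 1+fewest(18)=1+3=4) = 4
fewest(27) = min(1+fewest(26)=1+4=5, 1+fewest(22)=1+3=4, 1+fewest(20)=1+3=4, 1+fewest(19)=1+3=4) = 4
fewest(28) = min(1+fewest(27)=1+4=5, 1+fewest(23)=1+3=4, 1+fewest(21)=1+3=4, 1+fewest(20)=1+3=4) = 4
fewest(29) = min(1+fewest(28)=1+4=5, 1+fewest(24)=1+3=4, 1+fewest(22)=1+3=4, 1+fewest(21)=1+3=4) = 4
fewest(30) = min(1+fewest(29)=1+4=5, 1+fewest(25)=1+4=5, 1+fewest(23)=1+3=4, 1+fewest(22)=1+3=4) = 4
fewest(31) = min(1+fewest(30)=1+4=5, 1+fewest(26)=1+4=5, 1+fewest(24)=1+3=4, 1+fewest(23)=1+3=4) = 4
fewest(32) = min(1+fewest(31)=1+4=5, 1+fewest(27)=1+4=5, 1+fewest(25)=1+4=5, 1+fewest(24)=1+3=4) = 4
fewest(33) = min(1+fewest(32)=1+4=5, 1+fewest(28)=1+4=5, 1+fewest(26)=1+4=5, 1+fewest(25)=1+4=5) = 5

5


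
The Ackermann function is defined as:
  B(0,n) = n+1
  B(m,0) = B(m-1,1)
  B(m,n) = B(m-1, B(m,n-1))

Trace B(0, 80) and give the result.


B(0, 80) = 81
Result: B(0, 80) = 81

81


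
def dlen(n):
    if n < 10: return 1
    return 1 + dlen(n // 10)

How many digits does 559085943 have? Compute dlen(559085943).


dlen(559085943) = 1 + dlen(55908594)
dlen(55908594) = 1 + dlen(5590859)
dlen(5590859) = 1 + dlen(559085)
dlen(559085) = 1 + dlen(55908)
dlen(55908) = 1 + dlen(5590)
dlen(5590) = 1 + dlen(559)
dlen(559) = 1 + dlen(55)
dlen(55) = 1 + dlen(5)
dlen(5) = 1  (base case: 5 < 10)
Unwinding: 1 + 1 + 1 + 1 + 1 + 1 + 1 + 1 + 1 = 9

9


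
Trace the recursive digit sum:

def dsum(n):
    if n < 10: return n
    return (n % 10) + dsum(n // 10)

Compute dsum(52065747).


dsum(52065747) = 7 + dsum(5206574)
dsum(5206574) = 4 + dsum(520657)
dsum(520657) = 7 + dsum(52065)
dsum(52065) = 5 + dsum(5206)
dsum(5206) = 6 + dsum(520)
dsum(520) = 0 + dsum(52)
dsum(52) = 2 + dsum(5)
dsum(5) = 5  (base case)
Total: 7 + 4 + 7 + 5 + 6 + 0 + 2 + 5 = 36

36


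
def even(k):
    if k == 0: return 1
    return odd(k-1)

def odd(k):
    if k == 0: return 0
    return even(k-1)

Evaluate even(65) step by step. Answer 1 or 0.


even(65) = odd(64)
odd(64) = even(63)
even(63) = odd(62)
odd(62) = even(61)
even(61) = odd(60)
odd(60) = even(59)
even(59) = odd(58)
odd(58) = even(57)
even(57) = odd(56)
odd(56) = even(55)
even(55) = odd(54)
odd(54) = even(53)
even(53) = odd(52)
odd(52) = even(51)
even(51) = odd(50)
odd(50) = even(49)
even(49) = odd(48)
odd(48) = even(47)
even(47) = odd(46)
odd(46) = even(45)
even(45) = odd(44)
odd(44) = even(43)
even(43) = odd(42)
odd(42) = even(41)
even(41) = odd(40)
odd(40) = even(39)
even(39) = odd(38)
odd(38) = even(37)
even(37) = odd(36)
odd(36) = even(35)
even(35) = odd(34)
odd(34) = even(33)
even(33) = odd(32)
odd(32) = even(31)
even(31) = odd(30)
odd(30) = even(29)
even(29) = odd(28)
odd(28) = even(27)
even(27) = odd(26)
odd(26) = even(25)
even(25) = odd(24)
odd(24) = even(23)
even(23) = odd(22)
odd(22) = even(21)
even(21) = odd(20)
odd(20) = even(19)
even(19) = odd(18)
odd(18) = even(17)
even(17) = odd(16)
odd(16) = even(15)
even(15) = odd(14)
odd(14) = even(13)
even(13) = odd(12)
odd(12) = even(11)
even(11) = odd(10)
odd(10) = even(9)
even(9) = odd(8)
odd(8) = even(7)
even(7) = odd(6)
odd(6) = even(5)
even(5) = odd(4)
odd(4) = even(3)
even(3) = odd(2)
odd(2) = even(1)
even(1) = odd(0)
odd(0) = 0  (base case)
Result: 0

0


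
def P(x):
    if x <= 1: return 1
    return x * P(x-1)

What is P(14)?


P(14)
= 14 * P(13)
= 14 * 13 * P(12)
= 14 * 13 * 12 * P(11)
= 14 * 13 * 12 * 11 * P(10)
= 14 * 13 * 12 * 11 * 10 * P(9)
= 14 * 13 * 12 * 11 * 10 * 9 * P(8)
= 14 * 13 * 12 * 11 * 10 * 9 * 8 * P(7)
= 14 * 13 * 12 * 11 * 10 * 9 * 8 * 7 * P(6)
= 14 * 13 * 12 * 11 * 10 * 9 * 8 * 7 * 6 * P(5)
= 14 * 13 * 12 * 11 * 10 * 9 * 8 * 7 * 6 * 5 * P(4)
= 14 * 13 * 12 * 11 * 10 * 9 * 8 * 7 * 6 * 5 * 4 * P(3)
= 14 * 13 * 12 * 11 * 10 * 9 * 8 * 7 * 6 * 5 * 4 * 3 * P(2)
= 14 * 13 * 12 * 11 * 10 * 9 * 8 * 7 * 6 * 5 * 4 * 3 * 2 * P(1)
= 14 * 13 * 12 * 11 * 10 * 9 * 8 * 7 * 6 * 5 * 4 * 3 * 2 * 1
= 87178291200

87178291200


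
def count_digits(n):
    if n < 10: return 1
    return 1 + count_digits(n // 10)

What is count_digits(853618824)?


count_digits(853618824) = 1 + count_digits(85361882)
count_digits(85361882) = 1 + count_digits(8536188)
count_digits(8536188) = 1 + count_digits(853618)
count_digits(853618) = 1 + count_digits(85361)
count_digits(85361) = 1 + count_digits(8536)
count_digits(8536) = 1 + count_digits(853)
count_digits(853) = 1 + count_digits(85)
count_digits(85) = 1 + count_digits(8)
count_digits(8) = 1  (base case: 8 < 10)
Unwinding: 1 + 1 + 1 + 1 + 1 + 1 + 1 + 1 + 1 = 9

9


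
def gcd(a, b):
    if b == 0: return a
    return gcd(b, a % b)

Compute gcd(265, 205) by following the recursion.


gcd(265, 205) = gcd(205, 60)
gcd(205, 60) = gcd(60, 25)
gcd(60, 25) = gcd(25, 10)
gcd(25, 10) = gcd(10, 5)
gcd(10, 5) = gcd(5, 0)
gcd(5, 0) = 5  (base case)

5


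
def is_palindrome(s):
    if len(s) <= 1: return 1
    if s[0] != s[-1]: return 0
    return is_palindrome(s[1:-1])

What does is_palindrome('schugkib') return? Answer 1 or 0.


is_palindrome('schugkib'): s[0]='s' != s[-1]='b' -> return 0
Result: 0 (not a palindrome)

0


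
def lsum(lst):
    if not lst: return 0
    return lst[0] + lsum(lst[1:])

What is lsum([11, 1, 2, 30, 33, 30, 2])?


lsum([11, 1, 2, 30, 33, 30, 2]) = 11 + lsum([1, 2, 30, 33, 30, 2])
lsum([1, 2, 30, 33, 30, 2]) = 1 + lsum([2, 30, 33, 30, 2])
lsum([2, 30, 33, 30, 2]) = 2 + lsum([30, 33, 30, 2])
lsum([30, 33, 30, 2]) = 30 + lsum([33, 30, 2])
lsum([33, 30, 2]) = 33 + lsum([30, 2])
lsum([30, 2]) = 30 + lsum([2])
lsum([2]) = 2 + lsum([])
lsum([]) = 0  (base case)
Total: 11 + 1 + 2 + 30 + 33 + 30 + 2 + 0 = 109

109


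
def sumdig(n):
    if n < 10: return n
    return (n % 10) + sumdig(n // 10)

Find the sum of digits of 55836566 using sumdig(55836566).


sumdig(55836566) = 6 + sumdig(5583656)
sumdig(5583656) = 6 + sumdig(558365)
sumdig(558365) = 5 + sumdig(55836)
sumdig(55836) = 6 + sumdig(5583)
sumdig(5583) = 3 + sumdig(558)
sumdig(558) = 8 + sumdig(55)
sumdig(55) = 5 + sumdig(5)
sumdig(5) = 5  (base case)
Total: 6 + 6 + 5 + 6 + 3 + 8 + 5 + 5 = 44

44


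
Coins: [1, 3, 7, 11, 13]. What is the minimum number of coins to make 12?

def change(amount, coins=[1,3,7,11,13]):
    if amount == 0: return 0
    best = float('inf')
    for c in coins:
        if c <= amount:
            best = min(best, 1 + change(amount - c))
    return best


Building up with DP:
change(0) = 0
change(1) = min(1+change(0)=1+0=1) = 1
change(2) = min(1+change(1)=1+1=2) = 2
change(3) = min(1+change(2)=1+2=3, 1+change(0)=1+0=1) = 1
change(4) = min(1+change(3)=1+1=2, 1+change(1)=1+1=2) = 2
change(5) = min(1+change(4)=1+2=3, 1+change(2)=1+2=3) = 3
change(6) = min(1+change(5)=1+3=4, 1+change(3)=1+1=2) = 2
change(7) = min(1+change(6)=1+2=3, 1+change(4)=1+2=3, 1+change(0)=1+0=1) = 1
change(8) = min(1+change(7)=1+1=2, 1+change(5)=1+3=4, 1+change(1)=1+1=2) = 2
change(9) = min(1+change(8)=1+2=3, 1+change(6)=1+2=3, 1+change(2)=1+2=3) = 3
change(10) = min(1+change(9)=1+3=4, 1+change(7)=1+1=2, 1+change(3)=1+1=2) = 2
change(11) = min(1+change(10)=1+2=3, 1+change(8)=1+2=3, 1+change(4)=1+2=3, 1+change(0)=1+0=1) = 1
change(12) = min(1+change(11)=1+1=2, 1+change(9)=1+3=4, 1+change(5)=1+3=4, 1+change(1)=1+1=2) = 2

2


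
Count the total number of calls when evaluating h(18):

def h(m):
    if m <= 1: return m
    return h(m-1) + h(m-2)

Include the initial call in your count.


Let C(n) = total calls for h(n)
C(0) = 1, C(1) = 1
C(2) = 1 + C(1) + C(0) = 1 + 1 + 1 = 3
C(3) = 1 + C(2) + C(1) = 1 + 3 + 1 = 5
C(4) = 1 + C(3) + C(2) = 1 + 5 + 3 = 9
C(5) = 1 + C(4) + C(3) = 1 + 9 + 5 = 15
C(6) = 1 + C(5) + C(4) = 1 + 15 + 9 = 25
C(7) = 1 + C(6) + C(5) = 1 + 25 + 15 = 41
C(8) = 1 + C(7) + C(6) = 1 + 41 + 25 = 67
C(9) = 1 + C(8) + C(7) = 1 + 67 + 41 = 109
C(10) = 1 + C(9) + C(8) = 1 + 109 + 67 = 177
C(11) = 1 + C(10) + C(9) = 1 + 177 + 109 = 287
C(12) = 1 + C(11) + C(10) = 1 + 287 + 177 = 465
C(13) = 1 + C(12) + C(11) = 1 + 465 + 287 = 753
C(14) = 1 + C(13) + C(12) = 1 + 753 + 465 = 1219
C(15) = 1 + C(14) + C(13) = 1 + 1219 + 753 = 1973
C(16) = 1 + C(15) + C(14) = 1 + 1973 + 1219 = 3193
C(17) = 1 + C(16) + C(15) = 1 + 3193 + 1973 = 5167
C(18) = 1 + C(17) + C(16) = 1 + 5167 + 3193 = 8361

8361


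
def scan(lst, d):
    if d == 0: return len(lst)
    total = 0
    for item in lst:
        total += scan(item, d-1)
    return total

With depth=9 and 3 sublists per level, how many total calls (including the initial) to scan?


At depth 0 (root): 1 call
At depth 1: each of 1 parents calls scan on 3 children = 3 calls
At depth 2: each of 3 parents calls scan on 3 children = 9 calls
At depth 3: each of 9 parents calls scan on 3 children = 27 calls
At depth 4: each of 27 parents calls scan on 3 children = 81 calls
At depth 5: each of 81 parents calls scan on 3 children = 243 calls
At depth 6: each of 243 parents calls scan on 3 children = 729 calls
At depth 7: each of 729 parents calls scan on 3 children = 2187 calls
At depth 8: each of 2187 parents calls scan on 3 children = 6561 calls
At depth 9: each of 6561 parents calls scan on 3 children = 19683 calls
Total: 1 + 3 + 9 + 27 + 81 + 243 + 729 + 2187 + 6561 + 19683 = 29524

29524


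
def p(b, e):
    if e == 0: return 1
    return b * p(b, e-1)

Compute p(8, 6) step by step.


p(8, 6)
= 8 * p(8, 5)
= 8 * 8 * p(8, 4)
= 8 * 8 * 8 * p(8, 3)
= 8 * 8 * 8 * 8 * p(8, 2)
= 8 * 8 * 8 * 8 * 8 * p(8, 1)
= 8 * 8 * 8 * 8 * 8 * 8 * p(8, 0)
= 8 * 8 * 8 * 8 * 8 * 8 * 1
= 262144

262144


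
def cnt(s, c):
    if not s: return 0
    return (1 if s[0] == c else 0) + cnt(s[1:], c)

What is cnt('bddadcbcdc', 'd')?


s[0]='b' != 'd' -> 0
s[0]='d' == 'd' -> 1
s[0]='d' == 'd' -> 1
s[0]='a' != 'd' -> 0
s[0]='d' == 'd' -> 1
s[0]='c' != 'd' -> 0
s[0]='b' != 'd' -> 0
s[0]='c' != 'd' -> 0
s[0]='d' == 'd' -> 1
s[0]='c' != 'd' -> 0
Sum: 0 + 1 + 1 + 0 + 1 + 0 + 0 + 0 + 1 + 0 = 4

4


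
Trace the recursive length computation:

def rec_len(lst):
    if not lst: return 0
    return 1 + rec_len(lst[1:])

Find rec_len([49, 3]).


rec_len([49, 3]) = 1 + rec_len([3])
rec_len([3]) = 1 + rec_len([])
rec_len([]) = 0  (base case)
Unwinding: 1 + 1 + 0 = 2

2


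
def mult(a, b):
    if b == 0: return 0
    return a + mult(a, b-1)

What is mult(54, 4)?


mult(54, 4) = 54 + mult(54, 3)
mult(54, 3) = 54 + mult(54, 2)
mult(54, 2) = 54 + mult(54, 1)
mult(54, 1) = 54 + mult(54, 0)
mult(54, 0) = 0  (base case)
Total: 54 + 54 + 54 + 54 + 0 = 216

216


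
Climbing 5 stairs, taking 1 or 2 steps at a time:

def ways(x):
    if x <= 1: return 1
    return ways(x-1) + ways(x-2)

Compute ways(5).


Building up from base cases:
ways(0) = 1
ways(1) = 1
ways(2) = ways(1) + ways(0) = 1 + 1 = 2
ways(3) = ways(2) + ways(1) = 2 + 1 = 3
ways(4) = ways(3) + ways(2) = 3 + 2 = 5
ways(5) = ways(4) + ways(3) = 5 + 3 = 8

8


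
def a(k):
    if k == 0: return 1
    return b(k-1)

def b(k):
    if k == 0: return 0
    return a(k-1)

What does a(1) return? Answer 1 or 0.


a(1) = b(0)
b(0) = 0  (base case)
Result: 0

0


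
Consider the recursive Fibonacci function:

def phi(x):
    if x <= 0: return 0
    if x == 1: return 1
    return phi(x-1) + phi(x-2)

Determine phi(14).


Computing phi(14) bottom-up:
phi(0) = 0
phi(1) = 1
phi(2) = phi(1) + phi(0) = 1 + 0 = 1
phi(3) = phi(2) + phi(1) = 1 + 1 = 2
phi(4) = phi(3) + phi(2) = 2 + 1 = 3
phi(5) = phi(4) + phi(3) = 3 + 2 = 5
phi(6) = phi(5) + phi(4) = 5 + 3 = 8
phi(7) = phi(6) + phi(5) = 8 + 5 = 13
phi(8) = phi(7) + phi(6) = 13 + 8 = 21
phi(9) = phi(8) + phi(7) = 21 + 13 = 34
phi(10) = phi(9) + phi(8) = 34 + 21 = 55
phi(11) = phi(10) + phi(9) = 55 + 34 = 89
phi(12) = phi(11) + phi(10) = 89 + 55 = 144
phi(13) = phi(12) + phi(11) = 144 + 89 = 233
phi(14) = phi(13) + phi(12) = 233 + 144 = 377

377


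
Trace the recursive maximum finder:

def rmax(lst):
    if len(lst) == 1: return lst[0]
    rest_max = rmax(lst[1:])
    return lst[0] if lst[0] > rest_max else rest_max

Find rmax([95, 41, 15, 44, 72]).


rmax([95, 41, 15, 44, 72]): compare 95 with rmax([41, 15, 44, 72])
rmax([41, 15, 44, 72]): compare 41 with rmax([15, 44, 72])
rmax([15, 44, 72]): compare 15 with rmax([44, 72])
rmax([44, 72]): compare 44 with rmax([72])
rmax([72]) = 72  (base case)
Compare 44 with 72 -> 72
Compare 15 with 72 -> 72
Compare 41 with 72 -> 72
Compare 95 with 72 -> 95

95


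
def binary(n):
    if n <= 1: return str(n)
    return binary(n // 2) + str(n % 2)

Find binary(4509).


binary(4509) = binary(2254) + '1'
binary(2254) = binary(1127) + '0'
binary(1127) = binary(563) + '1'
binary(563) = binary(281) + '1'
binary(281) = binary(140) + '1'
binary(140) = binary(70) + '0'
binary(70) = binary(35) + '0'
binary(35) = binary(17) + '1'
binary(17) = binary(8) + '1'
binary(8) = binary(4) + '0'
binary(4) = binary(2) + '0'
binary(2) = binary(1) + '0'
binary(1) = '1'  (base case)
Concatenating: '1' + '0' + '0' + '0' + '1' + '1' + '0' + '0' + '1' + '1' + '1' + '0' + '1' = '1000110011101'

1000110011101


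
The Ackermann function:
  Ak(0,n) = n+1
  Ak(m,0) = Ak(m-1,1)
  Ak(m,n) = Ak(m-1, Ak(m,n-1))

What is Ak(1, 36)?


Ak(1, 36) = Ak(0, Ak(1, 35))
  Ak(1, 35) = Ak(0, Ak(1, 34))
    Ak(1, 34) = Ak(0, Ak(1, 33))
      Ak(1, 33) = Ak(0, Ak(1, 32))
        Ak(1, 32) = Ak(0, Ak(1, 31))
          Ak(1, 31) = Ak(0, Ak(1, 30))
          Ak(1, 30) = Ak(0, Ak(1, 29))
          Ak(1, 29) = Ak(0, Ak(1, 28))
          Ak(1, 28) = Ak(0, Ak(1, 27))
          Ak(1, 27) = Ak(0, Ak(1, 26))
          Ak(1, 26) = Ak(0, Ak(1, 25))
          Ak(1, 25) = Ak(0, Ak(1, 24))
          Ak(1, 24) = Ak(0, Ak(1, 23))
          Ak(1, 23) = Ak(0, Ak(1, 22))
          Ak(1, 22) = Ak(0, Ak(1, 21))
          Ak(1, 21) = Ak(0, Ak(1, 20))
          Ak(1, 20) = Ak(0, Ak(1, 19))
          Ak(1, 19) = Ak(0, Ak(1, 18))
          Ak(1, 18) = Ak(0, Ak(1, 17))
          Ak(1, 17) = Ak(0, Ak(1, 16))
          Ak(1, 16) = Ak(0, Ak(1, 15))
          Ak(1, 15) = Ak(0, Ak(1, 14))
          Ak(1, 14) = Ak(0, Ak(1, 13))
          Ak(1, 13) = Ak(0, Ak(1, 12))
          Ak(1, 12) = Ak(0, Ak(1, 11))
... (trace truncated)
Result: Ak(1, 36) = 38

38


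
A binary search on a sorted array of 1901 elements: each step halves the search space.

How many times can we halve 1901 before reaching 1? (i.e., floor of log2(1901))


1901 / 2 = 950
950 / 2 = 475
475 / 2 = 237
237 / 2 = 118
118 / 2 = 59
59 / 2 = 29
29 / 2 = 14
14 / 2 = 7
7 / 2 = 3
3 / 2 = 1
Reached 1 after 10 halvings

10


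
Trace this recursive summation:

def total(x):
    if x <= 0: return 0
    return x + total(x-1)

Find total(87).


total(87)
= 87 + 86 + 85 + 84 + 83 + 82 + 81 + 80 + 79 + 78 + 77 + 76 + 75 + 74 + 73 + 72 + 71 + 70 + 69 + 68 + 67 + 66 + 65 + 64 + 63 + 62 + 61 + 60 + 59 + 58 + 57 + 56 + 55 + 54 + 53 + 52 + 51 + 50 + 49 + 48 + 47 + 46 + 45 + 44 + 43 + 42 + 41 + 40 + 39 + 38 + 37 + 36 + 35 + 34 + 33 + 32 + 31 + 30 + 29 + 28 + 27 + 26 + 25 + 24 + 23 + 22 + 21 + 20 + 19 + 18 + 17 + 16 + 15 + 14 + 13 + 12 + 11 + 10 + 9 + 8 + 7 + 6 + 5 + 4 + 3 + 2 + 1 + total(0)
= 87 + 86 + 85 + 84 + 83 + 82 + 81 + 80 + 79 + 78 + 77 + 76 + 75 + 74 + 73 + 72 + 71 + 70 + 69 + 68 + 67 + 66 + 65 + 64 + 63 + 62 + 61 + 60 + 59 + 58 + 57 + 56 + 55 + 54 + 53 + 52 + 51 + 50 + 49 + 48 + 47 + 46 + 45 + 44 + 43 + 42 + 41 + 40 + 39 + 38 + 37 + 36 + 35 + 34 + 33 + 32 + 31 + 30 + 29 + 28 + 27 + 26 + 25 + 24 + 23 + 22 + 21 + 20 + 19 + 18 + 17 + 16 + 15 + 14 + 13 + 12 + 11 + 10 + 9 + 8 + 7 + 6 + 5 + 4 + 3 + 2 + 1 + 0
= 3828

3828


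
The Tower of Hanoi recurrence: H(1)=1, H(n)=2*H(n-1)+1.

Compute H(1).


H(1) = 1  (base case)

1


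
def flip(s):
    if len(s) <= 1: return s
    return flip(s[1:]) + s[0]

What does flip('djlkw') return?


flip('djlkw') = flip('jlkw') + 'd'
flip('jlkw') = flip('lkw') + 'j'
flip('lkw') = flip('kw') + 'l'
flip('kw') = flip('w') + 'k'
flip('w') = 'w'  (base case)
Concatenating: 'w' + 'k' + 'l' + 'j' + 'd' = 'wkljd'

wkljd


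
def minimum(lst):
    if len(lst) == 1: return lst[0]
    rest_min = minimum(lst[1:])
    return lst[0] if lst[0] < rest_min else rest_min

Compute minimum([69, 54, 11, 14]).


minimum([69, 54, 11, 14]): compare 69 with minimum([54, 11, 14])
minimum([54, 11, 14]): compare 54 with minimum([11, 14])
minimum([11, 14]): compare 11 with minimum([14])
minimum([14]) = 14  (base case)
Compare 11 with 14 -> 11
Compare 54 with 11 -> 11
Compare 69 with 11 -> 11

11


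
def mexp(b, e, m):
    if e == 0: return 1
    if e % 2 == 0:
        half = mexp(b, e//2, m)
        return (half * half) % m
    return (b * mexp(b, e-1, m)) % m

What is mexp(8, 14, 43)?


mexp(8, 14, 43): e is even, compute mexp(8, 7, 43)
  mexp(8, 7, 43): e is odd, compute mexp(8, 6, 43)
    mexp(8, 6, 43): e is even, compute mexp(8, 3, 43)
      mexp(8, 3, 43): e is odd, compute mexp(8, 2, 43)
        mexp(8, 2, 43): e is even, compute mexp(8, 1, 43)
          mexp(8, 1, 43): e is odd, compute mexp(8, 0, 43)
          mexp(8, 0, 43) = 1
          (8 * 1) % 43 = 8
        half=8, (8*8) % 43 = 21
      (8 * 21) % 43 = 39
    half=39, (39*39) % 43 = 16
  (8 * 16) % 43 = 42
half=42, (42*42) % 43 = 1

1
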